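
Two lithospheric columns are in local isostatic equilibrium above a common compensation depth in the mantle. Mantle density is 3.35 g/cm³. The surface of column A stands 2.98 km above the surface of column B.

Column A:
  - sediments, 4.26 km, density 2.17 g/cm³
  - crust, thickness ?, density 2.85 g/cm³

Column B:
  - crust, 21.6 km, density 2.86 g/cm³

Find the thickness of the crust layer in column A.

31.1 km

Take the compensation level at the base of the deeper column (depth z_c below the surface of column A) and equate Σ ρ_i t_i down to z_c; mantle fills any gap and the z_c terms cancel.
Column A: 4.26×2.17 + x×2.85 + (z_c − 4.26 − x)×3.35
Column B: 2.98×0 + 21.6×2.86 + (z_c − 2.98 − 21.6)×3.35
The z_c×3.35 term appears on both sides and cancels. Collect the known terms of each column as K = Σ(ρt)_known − 3.35 × (depth of known layers): K_A = 9.2442 − 3.35×4.26 = −5.0268; K_B = 61.776 − 3.35×(2.98 + 21.6) = −20.567.
Balance: K_A − x×(3.35 − 2.85) = K_B, so x = (K_A − K_B)/(3.35 − 2.85) = 15.5402/0.5 = 31.1 km.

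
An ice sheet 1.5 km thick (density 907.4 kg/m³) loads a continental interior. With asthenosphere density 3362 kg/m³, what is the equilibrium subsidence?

For local isostatic compensation: the ice load ρ_ice t is balanced by mantle displaced below, ρ_m s.
s = t ρ_ice / ρ_m = 1.5 km × 907.4/3362 = 0.405 km.

0.405 km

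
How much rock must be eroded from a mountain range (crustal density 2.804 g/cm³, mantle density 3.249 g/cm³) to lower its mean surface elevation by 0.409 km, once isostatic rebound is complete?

Net drop Δ = e − u = e − e ρ_c/ρ_m = e (ρ_m − ρ_c)/ρ_m.
e = Δ ρ_m/(ρ_m − ρ_c) = 0.409 km × 3.249/0.445 = 2.99 km.

2.99 km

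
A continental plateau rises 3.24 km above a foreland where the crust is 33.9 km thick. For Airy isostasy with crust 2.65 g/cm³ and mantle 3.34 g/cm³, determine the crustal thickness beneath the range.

Root depth r = h ρ_c / (ρ_m − ρ_c) = 3.24 km × 2.65 / 0.69 = 12.44 km.
Total thickness = T + h + r = 33.9 km + 3.24 km + 12.44 km = 49.6 km.

49.6 km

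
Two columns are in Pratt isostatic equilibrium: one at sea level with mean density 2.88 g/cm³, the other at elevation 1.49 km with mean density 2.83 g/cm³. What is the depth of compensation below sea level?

ρ_ref D = ρ (D + h) → D (ρ_ref − ρ) = ρ h.
D = ρ h/(ρ_ref − ρ) = 2.83 × 1.49 km/(2.88 − 2.83) = 84.3 km.

84.3 km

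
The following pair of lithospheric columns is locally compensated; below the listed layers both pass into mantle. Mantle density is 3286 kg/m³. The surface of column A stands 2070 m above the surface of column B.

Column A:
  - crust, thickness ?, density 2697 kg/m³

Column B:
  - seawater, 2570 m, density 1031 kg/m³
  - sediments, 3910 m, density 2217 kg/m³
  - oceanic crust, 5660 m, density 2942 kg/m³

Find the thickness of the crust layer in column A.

31800 m

Take the compensation level at the base of the deeper column (depth z_c below the surface of column A) and equate Σ ρ_i t_i down to z_c; mantle fills any gap and the z_c terms cancel.
Column A: x×2697 + (z_c − 0 − x)×3286
Column B: 2070×0 + 2570×1031 + 3910×2217 + 5660×2942 + (z_c − 2070 − 12140)×3286
The z_c×3286 term appears on both sides and cancels. Collect the known terms of each column as K = Σ(ρt)_known − 3286 × (depth of known layers): K_A = 0 − 3286×0 = 0; K_B = 27969860 − 3286×(2070 + 12140) = −18724200.
Balance: K_A − x×(3286 − 2697) = K_B, so x = (K_A − K_B)/(3286 − 2697) = 18724200/589 = 31800 m.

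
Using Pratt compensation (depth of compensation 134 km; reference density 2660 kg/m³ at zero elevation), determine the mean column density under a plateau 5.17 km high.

Pratt balance: ρ_ref D = ρ (D + h).
ρ = ρ_ref D/(D + h) = 2660 × 134 km/(134 km + 5.17 km) = 2560 kg/m³.

2560 kg/m³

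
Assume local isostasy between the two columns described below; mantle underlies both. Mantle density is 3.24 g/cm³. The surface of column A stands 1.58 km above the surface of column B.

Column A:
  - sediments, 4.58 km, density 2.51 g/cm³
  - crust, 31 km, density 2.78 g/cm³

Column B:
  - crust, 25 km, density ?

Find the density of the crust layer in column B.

Take the compensation level at the base of the deeper column (depth z_c below the surface of column A) and equate Σ ρ_i t_i down to z_c; mantle fills any gap and the z_c terms cancel.
Column A: 4.58×2.51 + 31×2.78 + (z_c − 35.58)×3.24
Column B: 1.58×0 + 25×ρ + (z_c − 1.58 − 25)×3.24
The z_c×3.24 term appears on both sides and cancels. Collect the known terms of each column as K = Σ(ρt)_known − 3.24 × (depth of known layers): K_A = 97.6758 − 3.24×35.58 = −17.6034; K_B = 0 − 3.24×(1.58 + 25) = −86.1192.
Balance: K_A = K_B + 25×ρ, so ρ = (K_A − K_B)/25 = 68.5158/25 = 2.74 g/cm³.

2.74 g/cm³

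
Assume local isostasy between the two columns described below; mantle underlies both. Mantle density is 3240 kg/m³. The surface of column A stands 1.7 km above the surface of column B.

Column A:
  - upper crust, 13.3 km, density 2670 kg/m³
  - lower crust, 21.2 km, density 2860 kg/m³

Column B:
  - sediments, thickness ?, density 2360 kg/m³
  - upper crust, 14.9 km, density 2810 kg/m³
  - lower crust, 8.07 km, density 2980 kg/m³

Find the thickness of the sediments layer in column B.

Take the compensation level at the base of the deeper column (depth z_c below the surface of column A) and equate Σ ρ_i t_i down to z_c; mantle fills any gap and the z_c terms cancel.
Column A: 13.3×2670 + 21.2×2860 + (z_c − 34.5)×3240
Column B: 1.7×0 + x×2360 + 14.9×2810 + 8.07×2980 + (z_c − 1.7 − 22.97 − x)×3240
The z_c×3240 term appears on both sides and cancels. Collect the known terms of each column as K = Σ(ρt)_known − 3240 × (depth of known layers): K_A = 96143 − 3240×34.5 = −15637; K_B = 65917.6 − 3240×(1.7 + 22.97) = −14013.2.
Balance: K_A = K_B − x×(3240 − 2360), so x = (K_B − K_A)/(3240 − 2360) = 1623.8/880 = 1.85 km.

1.85 km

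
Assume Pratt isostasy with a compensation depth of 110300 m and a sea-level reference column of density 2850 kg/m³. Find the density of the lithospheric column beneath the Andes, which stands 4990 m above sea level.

Pratt balance: ρ_ref D = ρ (D + h).
ρ = ρ_ref D/(D + h) = 2850 × 110300 m/(110300 m + 4990 m) = 2730 kg/m³.

2730 kg/m³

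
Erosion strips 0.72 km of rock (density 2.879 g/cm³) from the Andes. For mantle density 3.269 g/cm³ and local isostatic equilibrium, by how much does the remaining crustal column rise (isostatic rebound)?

0.634 km

Unloading: uplift u = e ρ_c/ρ_m = 0.72 km × 2.879/3.269 = 0.634 km.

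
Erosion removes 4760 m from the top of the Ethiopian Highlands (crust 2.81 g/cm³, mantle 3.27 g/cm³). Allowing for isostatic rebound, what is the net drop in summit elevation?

Rebound u = e ρ_c/ρ_m = 4760 m × 2.81/3.27 = 4090 m.
Net surface drop = e − u = 4760 m − 4090 m = e (ρ_m − ρ_c)/ρ_m = 670 m.

670 m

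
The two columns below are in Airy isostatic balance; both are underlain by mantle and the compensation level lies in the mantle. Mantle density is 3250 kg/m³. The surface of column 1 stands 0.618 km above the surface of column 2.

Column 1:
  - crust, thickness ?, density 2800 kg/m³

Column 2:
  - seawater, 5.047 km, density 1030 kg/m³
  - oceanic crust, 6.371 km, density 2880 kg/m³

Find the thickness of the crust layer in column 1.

Take the compensation level at the base of the deeper column (depth z_c below the surface of column 1) and equate Σ ρ_i t_i down to z_c; mantle fills any gap and the z_c terms cancel.
Column 1: x×2800 + (z_c − 0 − x)×3250
Column 2: 0.618×0 + 5.047×1030 + 6.371×2880 + (z_c − 0.618 − 11.418)×3250
The z_c×3250 term appears on both sides and cancels. Collect the known terms of each column as K = Σ(ρt)_known − 3250 × (depth of known layers): K_1 = 0 − 3250×0 = 0; K_2 = 23546.89 − 3250×(0.618 + 11.418) = −15570.11.
Balance: K_1 − x×(3250 − 2800) = K_2, so x = (K_1 − K_2)/(3250 − 2800) = 15570.1/450 = 34.6 km.

34.6 km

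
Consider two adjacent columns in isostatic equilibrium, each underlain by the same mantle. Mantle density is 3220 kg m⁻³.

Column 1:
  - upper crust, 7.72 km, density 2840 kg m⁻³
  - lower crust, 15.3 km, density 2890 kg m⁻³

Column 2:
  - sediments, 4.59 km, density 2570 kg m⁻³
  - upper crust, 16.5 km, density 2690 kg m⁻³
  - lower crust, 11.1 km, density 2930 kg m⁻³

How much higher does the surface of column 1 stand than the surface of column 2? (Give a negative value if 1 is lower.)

For any compensation level in the mantle, the mantle terms cancel and isostasy reduces to e = (Σt_1 − Σt_2) − (Σ(ρt)_1 − Σ(ρt)_2) / ρ_m.
Σt_1 = 23.02 km; Σt_2 = 32.19 km; Σ(ρt)_1 = 66141.8; Σ(ρt)_2 = 88704.3 (in km·kg m⁻³).
e = (23.02 − 32.19) − (66141.8 − 88704.3) / 3220 = −2.16 km.

−2.16 km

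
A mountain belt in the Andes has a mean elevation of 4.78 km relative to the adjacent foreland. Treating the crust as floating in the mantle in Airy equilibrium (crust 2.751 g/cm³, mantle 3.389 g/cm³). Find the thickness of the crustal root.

20.6 km

Equating mass per unit area of the two columns: the weight of the topography is balanced by the buoyancy of the root, ρ_c h = (ρ_m − ρ_c) r.
r = h · ρ_c / (ρ_m − ρ_c) = 4.78 km × 2.751 / (3.389 − 2.751) = 20.6 km.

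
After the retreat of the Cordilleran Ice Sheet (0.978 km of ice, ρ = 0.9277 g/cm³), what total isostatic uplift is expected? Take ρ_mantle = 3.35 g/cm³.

Removing the load lets mantle flow back in; uplift u satisfies ρ_ice t = ρ_m u.
u = t ρ_ice/ρ_m = 0.978 km × 0.9277/3.35 = 0.271 km.

0.271 km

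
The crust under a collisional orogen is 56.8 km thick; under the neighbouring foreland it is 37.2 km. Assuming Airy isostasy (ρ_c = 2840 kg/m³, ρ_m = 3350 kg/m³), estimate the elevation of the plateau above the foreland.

2.98 km

Excess crust Δ = 56.8 km − 37.2 km = 19.6 km, split between elevation h and root r with h + r = Δ.
Airy balance ρ_c h = (ρ_m − ρ_c) r gives r = h ρ_c/(ρ_m − ρ_c), so h (1 + ρ_c/(ρ_m − ρ_c)) = Δ, i.e. h = Δ (ρ_m − ρ_c)/ρ_m.
h = 19.6 km × 510/3350 = 2.98 km.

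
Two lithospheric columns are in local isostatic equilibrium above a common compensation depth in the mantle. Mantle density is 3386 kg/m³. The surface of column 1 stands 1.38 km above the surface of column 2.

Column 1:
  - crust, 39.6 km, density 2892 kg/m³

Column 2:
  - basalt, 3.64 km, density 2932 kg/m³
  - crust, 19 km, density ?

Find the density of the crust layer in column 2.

Take the compensation level at the base of the deeper column (depth z_c below the surface of column 1) and equate Σ ρ_i t_i down to z_c; mantle fills any gap and the z_c terms cancel.
Column 1: 39.6×2892 + (z_c − 39.6)×3386
Column 2: 1.38×0 + 3.64×2932 + 19×ρ + (z_c − 1.38 − 22.64)×3386
The z_c×3386 term appears on both sides and cancels. Collect the known terms of each column as K = Σ(ρt)_known − 3386 × (depth of known layers): K_1 = 114523.2 − 3386×39.6 = −19562.4; K_2 = 10672.48 − 3386×(1.38 + 22.64) = −70659.24.
Balance: K_1 = K_2 + 19×ρ, so ρ = (K_1 − K_2)/19 = 51096.8/19 = 2690 kg/m³.

2690 kg/m³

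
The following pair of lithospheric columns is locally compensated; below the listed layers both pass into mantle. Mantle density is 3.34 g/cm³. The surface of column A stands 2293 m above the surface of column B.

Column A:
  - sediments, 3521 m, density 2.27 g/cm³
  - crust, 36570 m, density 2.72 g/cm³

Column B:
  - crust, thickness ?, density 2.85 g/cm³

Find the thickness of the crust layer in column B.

38300 m

Take the compensation level at the base of the deeper column (depth z_c below the surface of column A) and equate Σ ρ_i t_i down to z_c; mantle fills any gap and the z_c terms cancel.
Column A: 3521×2.27 + 36570×2.72 + (z_c − 40091)×3.34
Column B: 2293×0 + x×2.85 + (z_c − 2293 − 0 − x)×3.34
The z_c×3.34 term appears on both sides and cancels. Collect the known terms of each column as K = Σ(ρt)_known − 3.34 × (depth of known layers): K_A = 107463.07 − 3.34×40091 = −26440.87; K_B = 0 − 3.34×(2293 + 0) = −7658.62.
Balance: K_A = K_B − x×(3.34 − 2.85), so x = (K_B − K_A)/(3.34 − 2.85) = 18782.2/0.49 = 38300 m.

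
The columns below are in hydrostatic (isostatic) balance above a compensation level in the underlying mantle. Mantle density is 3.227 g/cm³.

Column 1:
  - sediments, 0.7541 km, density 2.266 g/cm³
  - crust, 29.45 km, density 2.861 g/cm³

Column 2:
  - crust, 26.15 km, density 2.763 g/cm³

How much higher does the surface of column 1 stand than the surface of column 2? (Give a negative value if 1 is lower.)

−0.195 km

For any compensation level in the mantle, the mantle terms cancel and isostasy reduces to e = (Σt_1 − Σt_2) − (Σ(ρt)_1 − Σ(ρt)_2) / ρ_m.
Σt_1 = 30.2041 km; Σt_2 = 26.15 km; Σ(ρt)_1 = 85.9652406; Σ(ρt)_2 = 72.25245 (in km·g/cm³).
e = (30.2041 − 26.15) − (85.9652406 − 72.25245) / 3.227 = −0.195 km.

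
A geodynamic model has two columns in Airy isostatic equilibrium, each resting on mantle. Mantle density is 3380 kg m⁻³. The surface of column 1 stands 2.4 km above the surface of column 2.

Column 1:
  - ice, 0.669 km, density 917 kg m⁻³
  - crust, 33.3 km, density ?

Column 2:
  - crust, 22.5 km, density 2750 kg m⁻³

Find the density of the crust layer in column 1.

Take the compensation level at the base of the deeper column (depth z_c below the surface of column 1) and equate Σ ρ_i t_i down to z_c; mantle fills any gap and the z_c terms cancel.
Column 1: 0.669×917 + 33.3×ρ + (z_c − 33.969)×3380
Column 2: 2.4×0 + 22.5×2750 + (z_c − 2.4 − 22.5)×3380
The z_c×3380 term appears on both sides and cancels. Collect the known terms of each column as K = Σ(ρt)_known − 3380 × (depth of known layers): K_1 = 613.473 − 3380×33.969 = −114201.747; K_2 = 61875 − 3380×(2.4 + 22.5) = −22287.
Balance: K_1 + 33.3×ρ = K_2, so ρ = (K_2 − K_1)/33.3 = 91914.7/33.3 = 2760 kg m⁻³.

2760 kg m⁻³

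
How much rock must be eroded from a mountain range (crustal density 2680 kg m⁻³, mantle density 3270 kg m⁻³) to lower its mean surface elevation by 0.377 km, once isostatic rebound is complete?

Net drop Δ = e − u = e − e ρ_c/ρ_m = e (ρ_m − ρ_c)/ρ_m.
e = Δ ρ_m/(ρ_m − ρ_c) = 0.377 km × 3270/590 = 2.09 km.

2.09 km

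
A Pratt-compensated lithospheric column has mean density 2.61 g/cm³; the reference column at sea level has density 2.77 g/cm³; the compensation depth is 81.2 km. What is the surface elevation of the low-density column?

4.98 km

ρ_ref D = ρ (D + h) → h = D (ρ_ref − ρ)/ρ.
h = 81.2 km × (2.77 − 2.61)/2.61 = 4.98 km.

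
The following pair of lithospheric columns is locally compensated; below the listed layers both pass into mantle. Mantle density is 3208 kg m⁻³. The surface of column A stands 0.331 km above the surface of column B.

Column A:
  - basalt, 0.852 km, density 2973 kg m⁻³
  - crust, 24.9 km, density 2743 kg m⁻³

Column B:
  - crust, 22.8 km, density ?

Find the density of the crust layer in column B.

2740 kg m⁻³

Take the compensation level at the base of the deeper column (depth z_c below the surface of column A) and equate Σ ρ_i t_i down to z_c; mantle fills any gap and the z_c terms cancel.
Column A: 0.852×2973 + 24.9×2743 + (z_c − 25.752)×3208
Column B: 0.331×0 + 22.8×ρ + (z_c − 0.331 − 22.8)×3208
The z_c×3208 term appears on both sides and cancels. Collect the known terms of each column as K = Σ(ρt)_known − 3208 × (depth of known layers): K_A = 70833.696 − 3208×25.752 = −11778.72; K_B = 0 − 3208×(0.331 + 22.8) = −74204.248.
Balance: K_A = K_B + 22.8×ρ, so ρ = (K_A − K_B)/22.8 = 62425.5/22.8 = 2740 kg m⁻³.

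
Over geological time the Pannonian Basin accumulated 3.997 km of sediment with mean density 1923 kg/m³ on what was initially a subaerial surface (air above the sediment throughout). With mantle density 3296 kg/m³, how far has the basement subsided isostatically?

Subaerial load: s = t ρ_sed / ρ_m = 3.997 km × 1923/3296 = 2.33 km.

2.33 km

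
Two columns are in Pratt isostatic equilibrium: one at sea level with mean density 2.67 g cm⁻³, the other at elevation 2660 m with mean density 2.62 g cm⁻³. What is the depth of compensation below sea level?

139000 m

ρ_ref D = ρ (D + h) → D (ρ_ref − ρ) = ρ h.
D = ρ h/(ρ_ref − ρ) = 2.62 × 2660 m/(2.67 − 2.62) = 139000 m.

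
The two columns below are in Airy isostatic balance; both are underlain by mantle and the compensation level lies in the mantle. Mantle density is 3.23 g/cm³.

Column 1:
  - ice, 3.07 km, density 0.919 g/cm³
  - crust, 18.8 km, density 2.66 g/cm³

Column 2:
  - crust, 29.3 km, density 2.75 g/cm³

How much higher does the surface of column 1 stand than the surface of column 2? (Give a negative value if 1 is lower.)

1.16 km

For any compensation level in the mantle, the mantle terms cancel and isostasy reduces to e = (Σt_1 − Σt_2) − (Σ(ρt)_1 − Σ(ρt)_2) / ρ_m.
Σt_1 = 21.87 km; Σt_2 = 29.3 km; Σ(ρt)_1 = 52.82933; Σ(ρt)_2 = 80.575 (in km·g/cm³).
e = (21.87 − 29.3) − (52.82933 − 80.575) / 3.23 = 1.16 km.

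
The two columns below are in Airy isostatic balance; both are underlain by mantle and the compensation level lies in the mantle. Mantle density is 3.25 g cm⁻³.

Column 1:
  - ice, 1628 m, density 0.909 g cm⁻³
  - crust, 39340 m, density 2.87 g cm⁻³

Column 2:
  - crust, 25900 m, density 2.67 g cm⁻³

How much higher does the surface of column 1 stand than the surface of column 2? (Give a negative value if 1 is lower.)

For any compensation level in the mantle, the mantle terms cancel and isostasy reduces to e = (Σt_1 − Σt_2) − (Σ(ρt)_1 − Σ(ρt)_2) / ρ_m.
Σt_1 = 40968 m; Σt_2 = 25900 m; Σ(ρt)_1 = 114385.652; Σ(ρt)_2 = 69153 (in m·g cm⁻³).
e = (40968 − 25900) − (114385.652 − 69153) / 3.25 = 1150 m.

1150 m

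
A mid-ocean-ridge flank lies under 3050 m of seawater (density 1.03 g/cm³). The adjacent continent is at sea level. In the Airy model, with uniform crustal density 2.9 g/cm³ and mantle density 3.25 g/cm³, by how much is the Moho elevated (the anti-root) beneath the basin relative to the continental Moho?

Equating mass per unit area of the two columns: replacing crust with seawater at the top is compensated by replacing crust with mantle at the base: d (ρ_c − ρ_w) = a (ρ_m − ρ_c).
a = d (ρ_c − ρ_w)/(ρ_m − ρ_c) = 3050 m × 1.87/0.35 = 16300 m.

16300 m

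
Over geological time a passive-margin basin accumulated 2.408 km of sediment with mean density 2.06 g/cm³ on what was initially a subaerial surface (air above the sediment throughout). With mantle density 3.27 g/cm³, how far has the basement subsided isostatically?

1.52 km

Subaerial load: s = t ρ_sed / ρ_m = 2.408 km × 2.06/3.27 = 1.52 km.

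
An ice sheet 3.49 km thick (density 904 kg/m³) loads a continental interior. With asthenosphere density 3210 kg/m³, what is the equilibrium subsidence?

In Airy isostatic equilibrium: the ice load ρ_ice t is balanced by mantle displaced below, ρ_m s.
s = t ρ_ice / ρ_m = 3.49 km × 904/3210 = 0.983 km.

0.983 km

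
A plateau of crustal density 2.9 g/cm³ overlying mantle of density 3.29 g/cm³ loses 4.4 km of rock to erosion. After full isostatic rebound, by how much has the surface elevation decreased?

Rebound u = e ρ_c/ρ_m = 4.4 km × 2.9/3.29 = 3.878 km.
Net surface drop = e − u = 4.4 km − 3.878 km = e (ρ_m − ρ_c)/ρ_m = 0.522 km.

0.522 km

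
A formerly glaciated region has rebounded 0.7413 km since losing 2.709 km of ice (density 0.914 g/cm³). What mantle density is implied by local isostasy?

3.34 g/cm³

ρ_m = ρ_ice t / u = 0.914 × 2.709 km/0.7413 km = 3.34 g/cm³.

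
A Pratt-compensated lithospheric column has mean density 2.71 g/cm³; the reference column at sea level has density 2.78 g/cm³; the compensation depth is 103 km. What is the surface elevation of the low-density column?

2.66 km

ρ_ref D = ρ (D + h) → h = D (ρ_ref − ρ)/ρ.
h = 103 km × (2.78 − 2.71)/2.71 = 2.66 km.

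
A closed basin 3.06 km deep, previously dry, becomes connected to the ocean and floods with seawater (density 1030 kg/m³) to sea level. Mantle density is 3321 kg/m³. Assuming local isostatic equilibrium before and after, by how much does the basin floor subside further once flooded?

1.38 km

After flooding the water column is d + s deep. Its weight must equal the weight of mantle displaced by the extra subsidence s: (d + s) ρ_w = s ρ_m.
s = d ρ_w / (ρ_m − ρ_w) = 3.06 km × 1030/(3321 − 1030) = 1.38 km.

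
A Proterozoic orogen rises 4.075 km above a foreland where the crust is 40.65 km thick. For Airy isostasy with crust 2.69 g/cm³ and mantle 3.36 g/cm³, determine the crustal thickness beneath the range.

61.1 km

Root depth r = h ρ_c / (ρ_m − ρ_c) = 4.075 km × 2.69 / 0.67 = 16.36 km.
Total thickness = T + h + r = 40.65 km + 4.075 km + 16.36 km = 61.1 km.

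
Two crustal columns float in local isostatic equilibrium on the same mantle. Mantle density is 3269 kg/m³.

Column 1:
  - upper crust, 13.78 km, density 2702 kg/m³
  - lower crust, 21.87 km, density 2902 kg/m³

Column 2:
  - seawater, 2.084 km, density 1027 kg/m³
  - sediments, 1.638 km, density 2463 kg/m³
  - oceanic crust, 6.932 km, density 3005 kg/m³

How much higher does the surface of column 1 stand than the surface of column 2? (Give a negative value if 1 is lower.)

For any compensation level in the mantle, the mantle terms cancel and isostasy reduces to e = (Σt_1 − Σt_2) − (Σ(ρt)_1 − Σ(ρt)_2) / ρ_m.
Σt_1 = 35.65 km; Σt_2 = 10.654 km; Σ(ρt)_1 = 100700.3; Σ(ρt)_2 = 27005.322 (in km·kg/m³).
e = (35.65 − 10.654) − (100700.3 − 27005.322) / 3269 = 2.45 km.

2.45 km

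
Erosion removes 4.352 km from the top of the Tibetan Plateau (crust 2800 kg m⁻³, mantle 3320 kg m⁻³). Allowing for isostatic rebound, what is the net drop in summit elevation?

Rebound u = e ρ_c/ρ_m = 4.352 km × 2800/3320 = 3.67 km.
Net surface drop = e − u = 4.352 km − 3.67 km = e (ρ_m − ρ_c)/ρ_m = 0.682 km.

0.682 km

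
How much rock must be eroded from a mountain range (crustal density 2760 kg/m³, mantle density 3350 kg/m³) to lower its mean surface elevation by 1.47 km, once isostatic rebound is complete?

Net drop Δ = e − u = e − e ρ_c/ρ_m = e (ρ_m − ρ_c)/ρ_m.
e = Δ ρ_m/(ρ_m − ρ_c) = 1.47 km × 3350/590 = 8.35 km.

8.35 km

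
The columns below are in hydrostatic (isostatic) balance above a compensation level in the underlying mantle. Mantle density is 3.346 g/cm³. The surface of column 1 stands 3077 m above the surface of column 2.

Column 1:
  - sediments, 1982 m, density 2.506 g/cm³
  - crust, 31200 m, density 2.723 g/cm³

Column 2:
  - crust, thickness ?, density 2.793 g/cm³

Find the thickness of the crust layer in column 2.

Take the compensation level at the base of the deeper column (depth z_c below the surface of column 1) and equate Σ ρ_i t_i down to z_c; mantle fills any gap and the z_c terms cancel.
Column 1: 1982×2.506 + 31200×2.723 + (z_c − 33182)×3.346
Column 2: 3077×0 + x×2.793 + (z_c − 3077 − 0 − x)×3.346
The z_c×3.346 term appears on both sides and cancels. Collect the known terms of each column as K = Σ(ρt)_known − 3.346 × (depth of known layers): K_1 = 89924.492 − 3.346×33182 = −21102.48; K_2 = 0 − 3.346×(3077 + 0) = −10295.642.
Balance: K_1 = K_2 − x×(3.346 − 2.793), so x = (K_2 − K_1)/(3.346 − 2.793) = 10806.8/0.553 = 19500 m.

19500 m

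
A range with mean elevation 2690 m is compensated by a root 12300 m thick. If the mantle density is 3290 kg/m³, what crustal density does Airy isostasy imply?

2700 kg/m³

ρ_c h = (ρ_m − ρ_c) r → ρ_c (h + r) = ρ_m r → ρ_c = ρ_m r / (h + r).
ρ_c = 3290 × 12300 m / (2690 m + 12300 m) = 2700 kg/m³.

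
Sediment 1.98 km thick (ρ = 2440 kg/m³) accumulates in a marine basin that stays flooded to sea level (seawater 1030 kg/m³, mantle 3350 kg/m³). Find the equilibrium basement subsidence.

1.2 km

Submarine loading: the sediment displaces seawater, and the subsidence is in turn flooded, so s (ρ_m − ρ_w) = t (ρ_sed − ρ_w).
s = 1.98 km × (2440 − 1030) / (3350 − 1030) = 1.2 km.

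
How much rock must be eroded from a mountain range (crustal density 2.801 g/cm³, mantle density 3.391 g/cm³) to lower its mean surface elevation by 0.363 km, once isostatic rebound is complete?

Net drop Δ = e − u = e − e ρ_c/ρ_m = e (ρ_m − ρ_c)/ρ_m.
e = Δ ρ_m/(ρ_m − ρ_c) = 0.363 km × 3.391/0.59 = 2.09 km.

2.09 km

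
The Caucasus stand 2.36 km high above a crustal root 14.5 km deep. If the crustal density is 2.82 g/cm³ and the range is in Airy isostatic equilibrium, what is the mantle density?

Airy balance: ρ_c h = (ρ_m − ρ_c) r → ρ_m = ρ_c (1 + h/r).
ρ_m = 2.82 × (1 + 2.36 km/14.5 km) = 3.28 g/cm³.

3.28 g/cm³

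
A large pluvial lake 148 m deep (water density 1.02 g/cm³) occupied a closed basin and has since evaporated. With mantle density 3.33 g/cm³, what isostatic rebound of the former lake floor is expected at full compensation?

45.3 m

u = d ρ_w/ρ_m = 148 m × 1.02/3.33 = 45.3 m.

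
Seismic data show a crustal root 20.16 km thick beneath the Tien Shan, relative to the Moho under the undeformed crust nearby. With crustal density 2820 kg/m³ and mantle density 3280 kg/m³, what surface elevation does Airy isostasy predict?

3.29 km

Equating mass per unit area of the two columns: ρ_c h = (ρ_m − ρ_c) r.
h = r (ρ_m − ρ_c) / ρ_c = 20.16 km × (3280 − 2820) / 2820 = 3.29 km.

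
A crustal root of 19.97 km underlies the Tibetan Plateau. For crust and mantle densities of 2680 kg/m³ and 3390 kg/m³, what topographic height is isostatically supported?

5.29 km

Isostatic balance requires: ρ_c h = (ρ_m − ρ_c) r.
h = r (ρ_m − ρ_c) / ρ_c = 19.97 km × (3390 − 2680) / 2680 = 5.29 km.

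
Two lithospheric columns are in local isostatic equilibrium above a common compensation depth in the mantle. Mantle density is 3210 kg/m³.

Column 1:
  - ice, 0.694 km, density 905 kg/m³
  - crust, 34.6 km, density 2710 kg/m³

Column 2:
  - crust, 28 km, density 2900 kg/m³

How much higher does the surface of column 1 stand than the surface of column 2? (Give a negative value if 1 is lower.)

3.18 km

For any compensation level in the mantle, the mantle terms cancel and isostasy reduces to e = (Σt_1 − Σt_2) − (Σ(ρt)_1 − Σ(ρt)_2) / ρ_m.
Σt_1 = 35.294 km; Σt_2 = 28 km; Σ(ρt)_1 = 94394.07; Σ(ρt)_2 = 81200 (in km·kg/m³).
e = (35.294 − 28) − (94394.07 − 81200) / 3210 = 3.18 km.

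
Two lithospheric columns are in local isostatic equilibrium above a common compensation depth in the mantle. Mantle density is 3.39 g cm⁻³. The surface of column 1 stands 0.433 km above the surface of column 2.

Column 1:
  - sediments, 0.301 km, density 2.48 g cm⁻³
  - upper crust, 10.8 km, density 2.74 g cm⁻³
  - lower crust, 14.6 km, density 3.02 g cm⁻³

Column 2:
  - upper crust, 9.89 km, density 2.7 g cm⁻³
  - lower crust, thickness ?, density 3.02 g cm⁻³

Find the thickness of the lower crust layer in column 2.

Take the compensation level at the base of the deeper column (depth z_c below the surface of column 1) and equate Σ ρ_i t_i down to z_c; mantle fills any gap and the z_c terms cancel.
Column 1: 0.301×2.48 + 10.8×2.74 + 14.6×3.02 + (z_c − 25.701)×3.39
Column 2: 0.433×0 + 9.89×2.7 + x×3.02 + (z_c − 0.433 − 9.89 − x)×3.39
The z_c×3.39 term appears on both sides and cancels. Collect the known terms of each column as K = Σ(ρt)_known − 3.39 × (depth of known layers): K_1 = 74.43048 − 3.39×25.701 = −12.69591; K_2 = 26.703 − 3.39×(0.433 + 9.89) = −8.29197.
Balance: K_1 = K_2 − x×(3.39 − 3.02), so x = (K_2 − K_1)/(3.39 − 3.02) = 4.40394/0.37 = 11.9 km.

11.9 km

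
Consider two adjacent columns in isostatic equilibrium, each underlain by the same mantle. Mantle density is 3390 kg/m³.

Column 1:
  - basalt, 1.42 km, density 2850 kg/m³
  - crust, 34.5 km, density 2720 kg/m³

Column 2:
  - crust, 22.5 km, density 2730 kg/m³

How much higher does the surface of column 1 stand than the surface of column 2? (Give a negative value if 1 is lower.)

2.66 km

For any compensation level in the mantle, the mantle terms cancel and isostasy reduces to e = (Σt_1 − Σt_2) − (Σ(ρt)_1 − Σ(ρt)_2) / ρ_m.
Σt_1 = 35.92 km; Σt_2 = 22.5 km; Σ(ρt)_1 = 97887; Σ(ρt)_2 = 61425 (in km·kg/m³).
e = (35.92 − 22.5) − (97887 − 61425) / 3390 = 2.66 km.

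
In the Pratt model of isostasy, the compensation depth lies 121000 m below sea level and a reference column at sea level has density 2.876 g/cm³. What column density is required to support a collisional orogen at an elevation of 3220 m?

2.8 g/cm³

Pratt balance: ρ_ref D = ρ (D + h).
ρ = ρ_ref D/(D + h) = 2.876 × 121000 m/(121000 m + 3220 m) = 2.8 g/cm³.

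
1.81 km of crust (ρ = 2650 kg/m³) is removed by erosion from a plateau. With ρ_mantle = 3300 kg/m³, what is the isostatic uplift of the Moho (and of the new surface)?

1.45 km

Unloading: uplift u = e ρ_c/ρ_m = 1.81 km × 2650/3300 = 1.45 km.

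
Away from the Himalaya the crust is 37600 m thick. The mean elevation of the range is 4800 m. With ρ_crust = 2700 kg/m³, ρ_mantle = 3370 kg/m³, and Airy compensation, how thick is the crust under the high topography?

61700 m

Root depth r = h ρ_c / (ρ_m − ρ_c) = 4800 m × 2700 / 670 = 19340 m.
Total thickness = T + h + r = 37600 m + 4800 m + 19340 m = 61700 m.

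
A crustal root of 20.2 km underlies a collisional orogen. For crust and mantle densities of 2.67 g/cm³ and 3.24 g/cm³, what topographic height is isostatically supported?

4.31 km

Isostatic balance requires: ρ_c h = (ρ_m − ρ_c) r.
h = r (ρ_m − ρ_c) / ρ_c = 20.2 km × (3.24 − 2.67) / 2.67 = 4.31 km.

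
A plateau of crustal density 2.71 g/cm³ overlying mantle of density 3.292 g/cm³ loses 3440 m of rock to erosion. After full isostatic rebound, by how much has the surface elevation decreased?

608 m

Rebound u = e ρ_c/ρ_m = 3440 m × 2.71/3.292 = 2832 m.
Net surface drop = e − u = 3440 m − 2832 m = e (ρ_m − ρ_c)/ρ_m = 608 m.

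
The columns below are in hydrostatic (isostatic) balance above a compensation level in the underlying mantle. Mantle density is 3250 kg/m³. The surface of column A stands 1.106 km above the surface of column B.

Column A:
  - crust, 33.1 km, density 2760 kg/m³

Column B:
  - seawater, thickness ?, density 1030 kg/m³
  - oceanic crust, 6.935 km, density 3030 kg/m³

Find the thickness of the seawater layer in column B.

Take the compensation level at the base of the deeper column (depth z_c below the surface of column A) and equate Σ ρ_i t_i down to z_c; mantle fills any gap and the z_c terms cancel.
Column A: 33.1×2760 + (z_c − 33.1)×3250
Column B: 1.106×0 + x×1030 + 6.935×3030 + (z_c − 1.106 − 6.935 − x)×3250
The z_c×3250 term appears on both sides and cancels. Collect the known terms of each column as K = Σ(ρt)_known − 3250 × (depth of known layers): K_A = 91356 − 3250×33.1 = −16219; K_B = 21013.05 − 3250×(1.106 + 6.935) = −5120.2.
Balance: K_A = K_B − x×(3250 − 1030), so x = (K_B − K_A)/(3250 − 1030) = 11098.8/2220 = 5 km.

5 km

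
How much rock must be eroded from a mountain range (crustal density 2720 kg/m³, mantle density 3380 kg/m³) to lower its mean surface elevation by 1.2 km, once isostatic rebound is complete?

6.15 km

Net drop Δ = e − u = e − e ρ_c/ρ_m = e (ρ_m − ρ_c)/ρ_m.
e = Δ ρ_m/(ρ_m − ρ_c) = 1.2 km × 3380/660 = 6.15 km.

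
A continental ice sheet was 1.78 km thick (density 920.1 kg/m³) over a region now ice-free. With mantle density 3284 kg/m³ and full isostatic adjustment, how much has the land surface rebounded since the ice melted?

Removing the load lets mantle flow back in; uplift u satisfies ρ_ice t = ρ_m u.
u = t ρ_ice/ρ_m = 1.78 km × 920.1/3284 = 0.499 km.

0.499 km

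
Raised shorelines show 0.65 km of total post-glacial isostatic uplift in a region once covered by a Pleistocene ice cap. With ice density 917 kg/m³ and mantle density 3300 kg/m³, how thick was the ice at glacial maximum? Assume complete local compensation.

u = t ρ_ice/ρ_m → t = u ρ_m/ρ_ice = 0.65 km × 3300/917 = 2.34 km.

2.34 km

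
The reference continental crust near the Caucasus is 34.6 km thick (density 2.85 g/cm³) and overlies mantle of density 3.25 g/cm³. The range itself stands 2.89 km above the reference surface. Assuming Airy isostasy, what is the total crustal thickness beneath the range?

Root depth r = h ρ_c / (ρ_m − ρ_c) = 2.89 km × 2.85 / 0.4 = 20.59 km.
Total thickness = T + h + r = 34.6 km + 2.89 km + 20.59 km = 58.1 km.

58.1 km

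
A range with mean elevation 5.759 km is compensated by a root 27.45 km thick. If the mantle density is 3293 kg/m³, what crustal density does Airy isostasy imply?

2720 kg/m³

ρ_c h = (ρ_m − ρ_c) r → ρ_c (h + r) = ρ_m r → ρ_c = ρ_m r / (h + r).
ρ_c = 3293 × 27.45 km / (5.759 km + 27.45 km) = 2720 kg/m³.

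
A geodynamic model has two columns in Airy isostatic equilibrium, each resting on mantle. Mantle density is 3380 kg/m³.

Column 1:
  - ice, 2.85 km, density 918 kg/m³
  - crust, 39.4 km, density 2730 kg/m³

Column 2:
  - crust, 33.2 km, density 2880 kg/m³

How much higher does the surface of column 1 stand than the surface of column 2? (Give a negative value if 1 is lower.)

4.74 km

For any compensation level in the mantle, the mantle terms cancel and isostasy reduces to e = (Σt_1 − Σt_2) − (Σ(ρt)_1 − Σ(ρt)_2) / ρ_m.
Σt_1 = 42.25 km; Σt_2 = 33.2 km; Σ(ρt)_1 = 110178.3; Σ(ρt)_2 = 95616 (in km·kg/m³).
e = (42.25 − 33.2) − (110178.3 − 95616) / 3380 = 4.74 km.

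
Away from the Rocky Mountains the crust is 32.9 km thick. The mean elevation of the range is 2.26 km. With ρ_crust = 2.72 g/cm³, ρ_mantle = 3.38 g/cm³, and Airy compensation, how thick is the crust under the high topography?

Root depth r = h ρ_c / (ρ_m − ρ_c) = 2.26 km × 2.72 / 0.66 = 9.314 km.
Total thickness = T + h + r = 32.9 km + 2.26 km + 9.314 km = 44.5 km.

44.5 km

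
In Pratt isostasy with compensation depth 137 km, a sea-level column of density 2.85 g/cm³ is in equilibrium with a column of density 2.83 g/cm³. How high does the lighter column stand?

ρ_ref D = ρ (D + h) → h = D (ρ_ref − ρ)/ρ.
h = 137 km × (2.85 − 2.83)/2.83 = 0.968 km.

0.968 km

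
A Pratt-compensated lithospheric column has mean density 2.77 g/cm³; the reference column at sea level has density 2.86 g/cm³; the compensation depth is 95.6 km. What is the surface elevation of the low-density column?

ρ_ref D = ρ (D + h) → h = D (ρ_ref − ρ)/ρ.
h = 95.6 km × (2.86 − 2.77)/2.77 = 3.11 km.

3.11 km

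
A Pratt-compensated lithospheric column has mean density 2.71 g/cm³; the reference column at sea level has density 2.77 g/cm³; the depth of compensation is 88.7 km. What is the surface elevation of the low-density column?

ρ_ref D = ρ (D + h) → h = D (ρ_ref − ρ)/ρ.
h = 88.7 km × (2.77 − 2.71)/2.71 = 1.96 km.

1.96 km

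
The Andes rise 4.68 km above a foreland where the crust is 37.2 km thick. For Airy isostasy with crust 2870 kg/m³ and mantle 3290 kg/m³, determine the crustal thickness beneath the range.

73.9 km

Root depth r = h ρ_c / (ρ_m − ρ_c) = 4.68 km × 2870 / 420 = 31.98 km.
Total thickness = T + h + r = 37.2 km + 4.68 km + 31.98 km = 73.9 km.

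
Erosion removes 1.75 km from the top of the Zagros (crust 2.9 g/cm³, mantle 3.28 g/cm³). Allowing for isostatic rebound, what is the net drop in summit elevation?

0.203 km

Rebound u = e ρ_c/ρ_m = 1.75 km × 2.9/3.28 = 1.547 km.
Net surface drop = e − u = 1.75 km − 1.547 km = e (ρ_m − ρ_c)/ρ_m = 0.203 km.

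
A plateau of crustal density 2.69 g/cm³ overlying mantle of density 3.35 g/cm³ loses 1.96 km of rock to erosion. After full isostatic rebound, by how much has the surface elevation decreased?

Rebound u = e ρ_c/ρ_m = 1.96 km × 2.69/3.35 = 1.574 km.
Net surface drop = e − u = 1.96 km − 1.574 km = e (ρ_m − ρ_c)/ρ_m = 0.386 km.

0.386 km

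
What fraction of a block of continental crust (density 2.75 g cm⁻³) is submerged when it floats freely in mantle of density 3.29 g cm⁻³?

Submerged fraction = ρ_obj/ρ_fluid = 2.75/3.29 = 83.6%.

83.6%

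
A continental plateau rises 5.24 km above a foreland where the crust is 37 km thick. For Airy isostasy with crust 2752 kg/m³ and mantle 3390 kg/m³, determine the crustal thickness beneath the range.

64.8 km

Root depth r = h ρ_c / (ρ_m − ρ_c) = 5.24 km × 2752 / 638 = 22.6 km.
Total thickness = T + h + r = 37 km + 5.24 km + 22.6 km = 64.8 km.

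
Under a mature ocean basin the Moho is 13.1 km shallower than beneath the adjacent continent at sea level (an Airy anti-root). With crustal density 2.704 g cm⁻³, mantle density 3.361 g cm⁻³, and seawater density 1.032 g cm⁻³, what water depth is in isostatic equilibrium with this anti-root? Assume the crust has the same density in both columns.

5.15 km

Replacing a thickness d of crust by seawater at the top must be balanced by replacing crust with mantle at the base: d (ρ_c − ρ_w) = a (ρ_m − ρ_c).
d = a (ρ_m − ρ_c)/(ρ_c − ρ_w) = 13.1 km × 0.657/1.672 = 5.15 km.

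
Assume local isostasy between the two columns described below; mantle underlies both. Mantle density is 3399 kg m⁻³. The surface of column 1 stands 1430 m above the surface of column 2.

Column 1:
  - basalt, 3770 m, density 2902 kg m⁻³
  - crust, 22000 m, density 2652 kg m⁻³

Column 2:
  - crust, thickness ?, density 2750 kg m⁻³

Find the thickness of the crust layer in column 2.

Take the compensation level at the base of the deeper column (depth z_c below the surface of column 1) and equate Σ ρ_i t_i down to z_c; mantle fills any gap and the z_c terms cancel.
Column 1: 3770×2902 + 22000×2652 + (z_c − 25770)×3399
Column 2: 1430×0 + x×2750 + (z_c − 1430 − 0 − x)×3399
The z_c×3399 term appears on both sides and cancels. Collect the known terms of each column as K = Σ(ρt)_known − 3399 × (depth of known layers): K_1 = 69284540 − 3399×25770 = −18307690; K_2 = 0 − 3399×(1430 + 0) = −4860570.
Balance: K_1 = K_2 − x×(3399 − 2750), so x = (K_2 − K_1)/(3399 − 2750) = 13447100/649 = 20700 m.

20700 m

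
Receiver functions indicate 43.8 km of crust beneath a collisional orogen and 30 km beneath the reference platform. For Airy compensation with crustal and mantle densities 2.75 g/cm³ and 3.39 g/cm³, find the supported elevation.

Excess crust Δ = 43.8 km − 30 km = 13.8 km, split between elevation h and root r with h + r = Δ.
Airy balance ρ_c h = (ρ_m − ρ_c) r gives r = h ρ_c/(ρ_m − ρ_c), so h (1 + ρ_c/(ρ_m − ρ_c)) = Δ, i.e. h = Δ (ρ_m − ρ_c)/ρ_m.
h = 13.8 km × 0.64/3.39 = 2.61 km.

2.61 km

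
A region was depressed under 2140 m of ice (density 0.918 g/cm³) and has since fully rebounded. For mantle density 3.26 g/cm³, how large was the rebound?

Removing the load lets mantle flow back in; uplift u satisfies ρ_ice t = ρ_m u.
u = t ρ_ice/ρ_m = 2140 m × 0.918/3.26 = 603 m.

603 m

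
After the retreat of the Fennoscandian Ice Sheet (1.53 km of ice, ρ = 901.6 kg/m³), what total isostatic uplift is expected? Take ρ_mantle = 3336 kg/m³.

0.414 km

Removing the load lets mantle flow back in; uplift u satisfies ρ_ice t = ρ_m u.
u = t ρ_ice/ρ_m = 1.53 km × 901.6/3336 = 0.414 km.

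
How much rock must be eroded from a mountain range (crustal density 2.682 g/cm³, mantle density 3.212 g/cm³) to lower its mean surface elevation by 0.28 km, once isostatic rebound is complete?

1.7 km

Net drop Δ = e − u = e − e ρ_c/ρ_m = e (ρ_m − ρ_c)/ρ_m.
e = Δ ρ_m/(ρ_m − ρ_c) = 0.28 km × 3.212/0.53 = 1.7 km.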